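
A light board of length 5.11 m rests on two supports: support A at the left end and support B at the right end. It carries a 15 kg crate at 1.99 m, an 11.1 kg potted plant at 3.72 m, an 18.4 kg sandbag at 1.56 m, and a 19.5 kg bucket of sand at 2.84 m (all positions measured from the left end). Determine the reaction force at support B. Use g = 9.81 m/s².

About support A:
Crate: 15 × 9.81 = 147.2 N down at 1.99 m → arm 1.99 m, τ = 147.2 × 1.99 = 292.9 N·m clockwise.
Potted plant: 11.1 × 9.81 = 108.9 N down at 3.72 m → arm 3.72 m, τ = 108.9 × 3.72 = 405.1 N·m clockwise.
Sandbag: 18.4 × 9.81 = 180.5 N down at 1.56 m → arm 1.56 m, τ = 180.5 × 1.56 = 281.6 N·m clockwise.
Bucket of sand: 19.5 × 9.81 = 191.3 N down at 2.84 m → arm 2.84 m, τ = 191.3 × 2.84 = 543.3 N·m clockwise.
Net load moment about support A = 1523 N·m clockwise.
Reaction R at support B is upward at 5.11 m, arm 5.11 m → moment R × 5.11 counterclockwise.
For rotational equilibrium, R × 5.11 = 1523, so R = 298 N.

R_B ≈ 298 N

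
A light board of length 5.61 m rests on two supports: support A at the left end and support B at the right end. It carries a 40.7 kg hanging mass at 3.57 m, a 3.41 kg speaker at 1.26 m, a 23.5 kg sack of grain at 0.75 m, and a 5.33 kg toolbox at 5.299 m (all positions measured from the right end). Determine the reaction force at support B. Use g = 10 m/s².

Sum moments about support A (its reaction then has zero moment arm).
Hanging mass: 40.7 × 10 = 407 N down at 3.57 m → arm 2.04 m, τ = 407 × 2.04 = 830.3 N·m clockwise.
Speaker: 3.41 × 10 = 34.1 N down at 1.26 m → arm 4.35 m, τ = 34.1 × 4.35 = 148.3 N·m clockwise.
Sack of grain: 23.5 × 10 = 235 N down at 0.75 m → arm 4.86 m, τ = 235 × 4.86 = 1142 N·m clockwise.
Toolbox: 5.33 × 10 = 53.3 N down at 5.299 m → arm 0.311 m, τ = 53.3 × 0.311 = 16.58 N·m clockwise.
Net load moment about support A = 2137 N·m clockwise.
Reaction R at support B is upward at 0 m, arm 5.61 m → moment R × 5.61 counterclockwise.
Balancing moments: R × 5.61 = 2137, giving R = 381 N.

R_B ≈ 381 N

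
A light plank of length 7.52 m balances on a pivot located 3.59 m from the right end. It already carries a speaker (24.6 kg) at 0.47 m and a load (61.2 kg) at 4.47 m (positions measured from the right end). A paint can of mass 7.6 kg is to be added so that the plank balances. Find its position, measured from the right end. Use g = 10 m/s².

x ≈ 6.6 m from the right end

Choose the pivot (at 3.59 m from the right end) as the axis so the support reaction has zero arm there.
Speaker: 24.6 × 10 = 246 N down at 0.47 m → arm 3.12 m, τ = 246 × 3.12 = 767.5 N·m clockwise.
Load: 61.2 × 10 = 612 N down at 4.47 m → arm 0.88 m, τ = 612 × 0.88 = 538.6 N·m counterclockwise.
Net moment of existing loads = 228.9 N·m clockwise.
The paint can weighs 7.6 × 10 = 76 N and must supply an equal counterclockwise moment, so its lever arm about the pivot is 228.9 / 76 = 3.01 m.
That puts it at 3.59 + 3.01 = 6.6 m from the right end.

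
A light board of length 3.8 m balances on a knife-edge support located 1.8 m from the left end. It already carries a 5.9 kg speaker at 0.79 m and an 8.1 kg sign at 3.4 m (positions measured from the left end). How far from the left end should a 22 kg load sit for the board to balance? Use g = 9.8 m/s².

Choose the knife-edge support (at 1.8 m from the left end) as the axis so the support reaction has zero arm there.
Speaker: 5.9 × 9.8 = 57.82 N down at 0.79 m → arm 1.01 m, τ = 57.82 × 1.01 = 58.4 N·m counterclockwise.
Sign: 8.1 × 9.8 = 79.38 N down at 3.4 m → arm 1.6 m, τ = 79.38 × 1.6 = 127 N·m clockwise.
Net moment of existing loads = 68.6 N·m clockwise.
The load weighs 22 × 9.8 = 215.6 N and must supply an equal counterclockwise moment, so its lever arm about the knife-edge support is 68.6 / 215.6 = 0.318 m.
That puts it at 1.8 − 0.318 = 1.48 m from the left end.

x ≈ 1.48 m from the left end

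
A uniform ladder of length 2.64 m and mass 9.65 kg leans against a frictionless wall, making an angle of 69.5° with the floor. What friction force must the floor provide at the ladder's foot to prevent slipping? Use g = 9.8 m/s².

f ≈ 17.7 N

Sum moments about the foot of the ladder (the floor normal and friction both act there and drop out).
Ladder weight 9.65×9.8 = 94.57 N acts at 1.32 m along the ladder; its horizontal arm is 1.32·cos69.5° = 0.4623 m → τ = 43.72 N·m clockwise.
Wall normal N acts horizontally at the top; its moment arm is the height L sinθ = 2.64·sin69.5° = 2.473 m, counterclockwise.
Setting net torque to zero: N × 2.473 = 43.72 → N = 17.7 N.
ΣFx = 0: friction at the foot balances the wall's push, so f = N_wall = 17.7 N.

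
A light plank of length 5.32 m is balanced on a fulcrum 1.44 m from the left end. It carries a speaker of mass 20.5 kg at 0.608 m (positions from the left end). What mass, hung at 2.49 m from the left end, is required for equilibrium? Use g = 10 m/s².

m ≈ 16.2 kg

Taking torques about the fulcrum (at 1.44 m from the left end):
Speaker: 20.5 × 10 = 205 N down at 0.608 m → arm 0.832 m, τ = 205 × 0.832 = 170.6 N·m counterclockwise.
Net moment of known loads = 170.6 N·m counterclockwise.
An unknown mass m at 2.49 m has arm 1.05 m; its moment is m·g·1.05 clockwise.
Balancing moments: m × 10 × 1.05 = 170.6, giving m = 170.6 / (10 × 1.05) = 16.2 kg.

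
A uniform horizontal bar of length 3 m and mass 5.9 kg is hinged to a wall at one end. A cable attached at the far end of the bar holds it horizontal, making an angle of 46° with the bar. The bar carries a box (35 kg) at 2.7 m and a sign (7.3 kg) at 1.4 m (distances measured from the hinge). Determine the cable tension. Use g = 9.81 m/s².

T ≈ 516 N

Taking torques about the hinge:
Beam weight: 5.9 × 9.81 = 57.88 N down at 1.5 m → arm 1.5 m, τ = 57.88 × 1.5 = 86.82 N·m clockwise.
Box: 35 × 9.81 = 343.4 N down at 2.7 m → arm 2.7 m, τ = 343.4 × 2.7 = 927.2 N·m clockwise.
Sign: 7.3 × 9.81 = 71.61 N down at 1.4 m → arm 1.4 m, τ = 71.61 × 1.4 = 100.3 N·m clockwise.
Total clockwise load moment = 1114 N·m.
The cable tension T acts at 3 m; only its component perpendicular to the bar, T sinθ, produces torque. sin 46° = 0.7193.
Balancing moments: T × 3 × 0.7193 = 1114, giving T = 1114 / 2.158 = 516 N.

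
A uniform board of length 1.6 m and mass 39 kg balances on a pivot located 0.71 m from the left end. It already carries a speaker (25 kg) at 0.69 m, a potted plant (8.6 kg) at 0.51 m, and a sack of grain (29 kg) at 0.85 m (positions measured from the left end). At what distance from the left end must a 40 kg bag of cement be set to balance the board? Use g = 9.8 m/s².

x ≈ 0.576 m from the left end

Sum moments about the pivot (at 0.71 m from the left end) (the support reaction has zero arm there).
Beam weight: 39 × 9.8 = 382.2 N down at 0.8 m → arm 0.09 m, τ = 382.2 × 0.09 = 34.4 N·m clockwise.
Speaker: 25 × 9.8 = 245 N down at 0.69 m → arm 0.02 m, τ = 245 × 0.02 = 4.9 N·m counterclockwise.
Potted plant: 8.6 × 9.8 = 84.28 N down at 0.51 m → arm 0.2 m, τ = 84.28 × 0.2 = 16.86 N·m counterclockwise.
Sack of grain: 29 × 9.8 = 284.2 N down at 0.85 m → arm 0.14 m, τ = 284.2 × 0.14 = 39.79 N·m clockwise.
Net moment of existing loads = 52.43 N·m clockwise.
The bag of cement weighs 40 × 9.8 = 392 N and must supply an equal counterclockwise moment, so its lever arm about the pivot is 52.43 / 392 = 0.134 m.
That puts it at 0.71 − 0.134 = 0.576 m from the left end.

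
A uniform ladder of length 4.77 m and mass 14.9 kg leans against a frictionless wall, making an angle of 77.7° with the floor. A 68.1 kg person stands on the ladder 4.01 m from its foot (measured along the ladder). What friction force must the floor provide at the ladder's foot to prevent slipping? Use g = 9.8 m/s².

About the foot of the ladder:
Ladder weight 14.9×9.8 = 146 N acts at 2.385 m along the ladder; its horizontal arm is 2.385·cos77.7° = 0.5081 m → τ = 74.18 N·m clockwise.
Person: 68.1×9.8 = 667.4 N at 4.01 m → arm 0.8543 m → τ = 570.2 N·m clockwise.
Wall normal N acts horizontally at the top; its moment arm is the height L sinθ = 4.77·sin77.7° = 4.661 m, counterclockwise.
Balancing moments: N × 4.661 = 644.4, giving N = 138 N.
ΣFx = 0: friction at the foot balances the wall's push, so f = N_wall = 138 N.

f ≈ 138 N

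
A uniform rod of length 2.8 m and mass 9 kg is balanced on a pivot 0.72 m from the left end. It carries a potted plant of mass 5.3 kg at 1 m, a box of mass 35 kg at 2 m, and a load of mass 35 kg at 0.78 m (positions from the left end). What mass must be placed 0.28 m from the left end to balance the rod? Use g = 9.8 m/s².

m ≈ 124 kg

Taking torques about the pivot (at 0.72 m from the left end):
Beam weight: 9 × 9.8 = 88.2 N down at 1.4 m → arm 0.68 m, τ = 88.2 × 0.68 = 59.98 N·m clockwise.
Potted plant: 5.3 × 9.8 = 51.94 N down at 1 m → arm 0.28 m, τ = 51.94 × 0.28 = 14.54 N·m clockwise.
Box: 35 × 9.8 = 343 N down at 2 m → arm 1.28 m, τ = 343 × 1.28 = 439 N·m clockwise.
Load: 35 × 9.8 = 343 N down at 0.78 m → arm 0.06 m, τ = 343 × 0.06 = 20.58 N·m clockwise.
Net moment of known loads = 534.1 N·m clockwise.
An unknown mass m at 0.28 m has arm 0.44 m; its moment is m·g·0.44 counterclockwise.
Setting net torque to zero: m × 9.8 × 0.44 = 534.1 → m = 534.1 / (9.8 × 0.44) = 124 kg.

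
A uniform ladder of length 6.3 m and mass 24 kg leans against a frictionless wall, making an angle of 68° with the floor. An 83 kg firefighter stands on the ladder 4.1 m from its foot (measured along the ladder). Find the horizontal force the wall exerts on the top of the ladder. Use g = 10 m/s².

About the foot of the ladder:
Ladder weight 24×10 = 240 N acts at 3.15 m along the ladder; its horizontal arm is 3.15·cos68° = 1.18 m → τ = 283.2 N·m clockwise.
Firefighter: 83×10 = 830 N at 4.1 m → arm 1.536 m → τ = 1275 N·m clockwise.
Wall normal N acts horizontally at the top; its moment arm is the height L sinθ = 6.3·sin68° = 5.841 m, counterclockwise.
For rotational equilibrium, N × 5.841 = 1558, so N = 267 N.

N_wall ≈ 267 N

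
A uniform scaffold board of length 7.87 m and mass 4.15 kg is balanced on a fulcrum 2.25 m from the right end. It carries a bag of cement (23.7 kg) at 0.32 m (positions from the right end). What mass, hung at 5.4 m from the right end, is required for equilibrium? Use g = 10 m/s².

Take moments about the fulcrum (at 2.25 m from the right end).
Beam weight: 4.15 × 10 = 41.5 N down at 3.935 m → arm 1.685 m, τ = 41.5 × 1.685 = 69.93 N·m counterclockwise.
Bag of cement: 23.7 × 10 = 237 N down at 0.32 m → arm 1.93 m, τ = 237 × 1.93 = 457.4 N·m clockwise.
Net moment of known loads = 387.5 N·m clockwise.
An unknown mass m at 5.4 m has arm 3.15 m; its moment is m·g·3.15 counterclockwise.
Στ = 0 ⇒ m × 10 × 3.15 = 387.5 ⇒ m = 387.5 / (10 × 3.15) = 12.3 kg.

m ≈ 12.3 kg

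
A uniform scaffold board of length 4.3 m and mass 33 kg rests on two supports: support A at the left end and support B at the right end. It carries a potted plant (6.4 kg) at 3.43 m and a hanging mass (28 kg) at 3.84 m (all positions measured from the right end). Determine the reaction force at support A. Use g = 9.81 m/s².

R_A ≈ 457 N

Taking torques about support B:
Beam weight: 33 × 9.81 = 323.7 N down at 2.15 m → arm 2.15 m, τ = 323.7 × 2.15 = 696 N·m counterclockwise.
Potted plant: 6.4 × 9.81 = 62.78 N down at 3.43 m → arm 3.43 m, τ = 62.78 × 3.43 = 215.3 N·m counterclockwise.
Hanging mass: 28 × 9.81 = 274.7 N down at 3.84 m → arm 3.84 m, τ = 274.7 × 3.84 = 1055 N·m counterclockwise.
Net load moment about support B = 1966 N·m counterclockwise.
Reaction R at support A is upward at 4.3 m, arm 4.3 m → moment R × 4.3 clockwise.
Setting net torque to zero: R × 4.3 = 1966 → R = 457 N.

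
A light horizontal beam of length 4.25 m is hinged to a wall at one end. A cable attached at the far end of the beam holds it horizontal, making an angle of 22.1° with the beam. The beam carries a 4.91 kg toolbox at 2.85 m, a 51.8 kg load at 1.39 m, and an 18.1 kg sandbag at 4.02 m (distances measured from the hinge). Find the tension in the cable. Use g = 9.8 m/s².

T ≈ 973 N

Sum moments about the hinge (the unknown hinge reaction has zero arm there).
Toolbox: 4.91 × 9.8 = 48.12 N down at 2.85 m → arm 2.85 m, τ = 48.12 × 2.85 = 137.1 N·m clockwise.
Load: 51.8 × 9.8 = 507.6 N down at 1.39 m → arm 1.39 m, τ = 507.6 × 1.39 = 705.6 N·m clockwise.
Sandbag: 18.1 × 9.8 = 177.4 N down at 4.02 m → arm 4.02 m, τ = 177.4 × 4.02 = 713.1 N·m clockwise.
Total clockwise load moment = 1556 N·m.
The cable tension T acts at 4.25 m; only its component perpendicular to the beam, T sinθ, produces torque. sin 22.1° = 0.3762.
For rotational equilibrium, T × 4.25 × 0.3762 = 1556, so T = 1556 / 1.599 = 973 N.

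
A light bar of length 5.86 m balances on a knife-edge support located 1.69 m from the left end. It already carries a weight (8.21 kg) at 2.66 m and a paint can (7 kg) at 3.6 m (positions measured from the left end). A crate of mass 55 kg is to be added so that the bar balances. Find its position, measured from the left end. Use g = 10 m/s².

x ≈ 1.3 m from the left end

Take moments about the knife-edge support (at 1.69 m from the left end).
Weight: 8.21 × 10 = 82.1 N down at 2.66 m → arm 0.97 m, τ = 82.1 × 0.97 = 79.64 N·m clockwise.
Paint can: 7 × 10 = 70 N down at 3.6 m → arm 1.91 m, τ = 70 × 1.91 = 133.7 N·m clockwise.
Net moment of existing loads = 213.3 N·m clockwise.
The crate weighs 55 × 10 = 550 N and must supply an equal counterclockwise moment, so its lever arm about the knife-edge support is 213.3 / 550 = 0.388 m.
That puts it at 1.69 − 0.388 = 1.3 m from the left end.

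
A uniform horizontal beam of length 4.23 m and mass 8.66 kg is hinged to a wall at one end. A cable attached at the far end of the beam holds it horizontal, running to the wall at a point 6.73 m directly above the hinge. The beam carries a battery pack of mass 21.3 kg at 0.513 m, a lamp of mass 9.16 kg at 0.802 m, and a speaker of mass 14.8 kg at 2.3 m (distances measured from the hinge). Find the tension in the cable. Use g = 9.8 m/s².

T ≈ 193 N

Choose the hinge as the axis so the unknown hinge reaction has zero arm there.
Beam weight: 8.66 × 9.8 = 84.87 N down at 2.115 m → arm 2.115 m, τ = 84.87 × 2.115 = 179.5 N·m clockwise.
Battery pack: 21.3 × 9.8 = 208.7 N down at 0.513 m → arm 0.513 m, τ = 208.7 × 0.513 = 107.1 N·m clockwise.
Lamp: 9.16 × 9.8 = 89.77 N down at 0.802 m → arm 0.802 m, τ = 89.77 × 0.802 = 72 N·m clockwise.
Speaker: 14.8 × 9.8 = 145 N down at 2.3 m → arm 2.3 m, τ = 145 × 2.3 = 333.5 N·m clockwise.
Total clockwise load moment = 692.1 N·m.
The cable tension T acts at 4.23 m; only its component perpendicular to the beam, T sinθ, produces torque. sinθ = h/√(h²+d²) = 6.73/√(6.73²+4.23²) = 0.8467.
Balancing moments: T × 4.23 × 0.8467 = 692.1, giving T = 692.1 / 3.582 = 193 N.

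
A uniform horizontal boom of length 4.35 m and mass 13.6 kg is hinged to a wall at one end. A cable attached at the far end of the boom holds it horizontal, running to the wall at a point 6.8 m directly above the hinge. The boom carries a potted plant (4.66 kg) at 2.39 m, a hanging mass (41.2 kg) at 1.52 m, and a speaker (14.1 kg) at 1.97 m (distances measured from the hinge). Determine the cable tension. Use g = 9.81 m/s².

Taking torques about the hinge:
Beam weight: 13.6 × 9.81 = 133.4 N down at 2.175 m → arm 2.175 m, τ = 133.4 × 2.175 = 290.1 N·m clockwise.
Potted plant: 4.66 × 9.81 = 45.71 N down at 2.39 m → arm 2.39 m, τ = 45.71 × 2.39 = 109.2 N·m clockwise.
Hanging mass: 41.2 × 9.81 = 404.2 N down at 1.52 m → arm 1.52 m, τ = 404.2 × 1.52 = 614.4 N·m clockwise.
Speaker: 14.1 × 9.81 = 138.3 N down at 1.97 m → arm 1.97 m, τ = 138.3 × 1.97 = 272.5 N·m clockwise.
Total clockwise load moment = 1286 N·m.
The cable tension T acts at 4.35 m; only its component perpendicular to the boom, T sinθ, produces torque. sinθ = h/√(h²+d²) = 6.8/√(6.8²+4.35²) = 0.8424.
Balancing moments: T × 4.35 × 0.8424 = 1286, giving T = 1286 / 3.664 = 351 N.

T ≈ 351 N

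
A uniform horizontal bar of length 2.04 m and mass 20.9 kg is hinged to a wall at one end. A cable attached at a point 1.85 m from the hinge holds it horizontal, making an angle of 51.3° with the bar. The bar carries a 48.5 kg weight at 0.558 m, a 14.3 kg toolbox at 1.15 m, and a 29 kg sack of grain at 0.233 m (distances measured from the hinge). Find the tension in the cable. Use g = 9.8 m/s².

Taking torques about the hinge:
Beam weight: 20.9 × 9.8 = 204.8 N down at 1.02 m → arm 1.02 m, τ = 204.8 × 1.02 = 208.9 N·m clockwise.
Weight: 48.5 × 9.8 = 475.3 N down at 0.558 m → arm 0.558 m, τ = 475.3 × 0.558 = 265.2 N·m clockwise.
Toolbox: 14.3 × 9.8 = 140.1 N down at 1.15 m → arm 1.15 m, τ = 140.1 × 1.15 = 161.1 N·m clockwise.
Sack of grain: 29 × 9.8 = 284.2 N down at 0.233 m → arm 0.233 m, τ = 284.2 × 0.233 = 66.22 N·m clockwise.
Total clockwise load moment = 701.4 N·m.
The cable tension T acts at 1.85 m; only its component perpendicular to the bar, T sinθ, produces torque. sin 51.3° = 0.7804.
Balancing moments: T × 1.85 × 0.7804 = 701.4, giving T = 701.4 / 1.444 = 486 N.

T ≈ 486 N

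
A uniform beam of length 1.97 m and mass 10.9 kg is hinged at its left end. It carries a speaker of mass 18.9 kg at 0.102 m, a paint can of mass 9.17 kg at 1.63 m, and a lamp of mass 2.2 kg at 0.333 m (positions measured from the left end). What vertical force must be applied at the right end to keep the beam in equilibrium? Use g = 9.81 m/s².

Choose the left end as the axis so the unknown pivot reaction has zero arm there.
Beam weight: 10.9 × 9.81 = 106.9 N down at 0.985 m → arm 0.985 m, τ = 106.9 × 0.985 = 105.3 N·m clockwise.
Speaker: 18.9 × 9.81 = 185.4 N down at 0.102 m → arm 0.102 m, τ = 185.4 × 0.102 = 18.91 N·m clockwise.
Paint can: 9.17 × 9.81 = 89.96 N down at 1.63 m → arm 1.63 m, τ = 89.96 × 1.63 = 146.6 N·m clockwise.
Lamp: 2.2 × 9.81 = 21.58 N down at 0.333 m → arm 0.333 m, τ = 21.58 × 0.333 = 7.186 N·m clockwise.
Net moment of the loads = 278 N·m clockwise.
The upward force F acts at the right end, arm 1.97 m, giving F × 1.97 counterclockwise.
For rotational equilibrium, F × 1.97 = 278, so F = 278 / 1.97 = 141 N.

F ≈ 141 N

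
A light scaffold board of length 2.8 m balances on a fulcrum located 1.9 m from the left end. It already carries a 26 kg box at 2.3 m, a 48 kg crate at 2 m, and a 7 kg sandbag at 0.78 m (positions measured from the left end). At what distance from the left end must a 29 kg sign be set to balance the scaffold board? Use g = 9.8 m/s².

x ≈ 1.65 m from the left end

Take moments about the fulcrum (at 1.9 m from the left end).
Box: 26 × 9.8 = 254.8 N down at 2.3 m → arm 0.4 m, τ = 254.8 × 0.4 = 101.9 N·m clockwise.
Crate: 48 × 9.8 = 470.4 N down at 2 m → arm 0.1 m, τ = 470.4 × 0.1 = 47.04 N·m clockwise.
Sandbag: 7 × 9.8 = 68.6 N down at 0.78 m → arm 1.12 m, τ = 68.6 × 1.12 = 76.83 N·m counterclockwise.
Net moment of existing loads = 72.11 N·m clockwise.
The sign weighs 29 × 9.8 = 284.2 N and must supply an equal counterclockwise moment, so its lever arm about the fulcrum is 72.11 / 284.2 = 0.254 m.
That puts it at 1.9 − 0.254 = 1.65 m from the left end.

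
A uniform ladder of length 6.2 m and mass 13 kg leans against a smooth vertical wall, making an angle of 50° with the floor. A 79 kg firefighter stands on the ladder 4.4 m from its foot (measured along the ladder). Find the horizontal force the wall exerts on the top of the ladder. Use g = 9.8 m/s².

N_wall ≈ 514 N

About the foot of the ladder:
Ladder weight 13×9.8 = 127.4 N acts at 3.1 m along the ladder; its horizontal arm is 3.1·cos50° = 1.993 m → τ = 253.9 N·m clockwise.
Firefighter: 79×9.8 = 774.2 N at 4.4 m → arm 2.828 m → τ = 2189 N·m clockwise.
Wall normal N acts horizontally at the top; its moment arm is the height L sinθ = 6.2·sin50° = 4.749 m, counterclockwise.
Balancing moments: N × 4.749 = 2443, giving N = 514 N.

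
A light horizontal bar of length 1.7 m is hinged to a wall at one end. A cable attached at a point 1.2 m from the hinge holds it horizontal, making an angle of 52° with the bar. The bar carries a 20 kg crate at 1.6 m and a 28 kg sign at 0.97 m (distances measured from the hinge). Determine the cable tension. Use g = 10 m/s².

T ≈ 626 N

Sum moments about the hinge (the unknown hinge reaction has zero arm there).
Crate: 20 × 10 = 200 N down at 1.6 m → arm 1.6 m, τ = 200 × 1.6 = 320 N·m clockwise.
Sign: 28 × 10 = 280 N down at 0.97 m → arm 0.97 m, τ = 280 × 0.97 = 271.6 N·m clockwise.
Total clockwise load moment = 591.6 N·m.
The cable tension T acts at 1.2 m; only its component perpendicular to the bar, T sinθ, produces torque. sin 52° = 0.788.
Στ = 0 ⇒ T × 1.2 × 0.788 = 591.6 ⇒ T = 591.6 / 0.9456 = 626 N.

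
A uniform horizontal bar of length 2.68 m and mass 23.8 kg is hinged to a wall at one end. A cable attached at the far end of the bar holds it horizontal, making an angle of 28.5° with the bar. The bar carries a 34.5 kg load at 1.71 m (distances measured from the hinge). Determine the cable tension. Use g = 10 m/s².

T ≈ 711 N

Taking torques about the hinge:
Beam weight: 23.8 × 10 = 238 N down at 1.34 m → arm 1.34 m, τ = 238 × 1.34 = 318.9 N·m clockwise.
Load: 34.5 × 10 = 345 N down at 1.71 m → arm 1.71 m, τ = 345 × 1.71 = 589.9 N·m clockwise.
Total clockwise load moment = 908.8 N·m.
The cable tension T acts at 2.68 m; only its component perpendicular to the bar, T sinθ, produces torque. sin 28.5° = 0.4772.
Balancing moments: T × 2.68 × 0.4772 = 908.8, giving T = 908.8 / 1.279 = 711 N.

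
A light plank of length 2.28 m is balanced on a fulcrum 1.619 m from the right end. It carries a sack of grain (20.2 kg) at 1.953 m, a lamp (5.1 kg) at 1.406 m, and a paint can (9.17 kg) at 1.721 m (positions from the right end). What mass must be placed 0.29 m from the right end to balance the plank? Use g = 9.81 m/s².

m ≈ 4.96 kg

Take moments about the fulcrum (at 1.619 m from the right end).
Sack of grain: 20.2 × 9.81 = 198.2 N down at 1.953 m → arm 0.334 m, τ = 198.2 × 0.334 = 66.2 N·m counterclockwise.
Lamp: 5.1 × 9.81 = 50.03 N down at 1.406 m → arm 0.213 m, τ = 50.03 × 0.213 = 10.66 N·m clockwise.
Paint can: 9.17 × 9.81 = 89.96 N down at 1.721 m → arm 0.102 m, τ = 89.96 × 0.102 = 9.176 N·m counterclockwise.
Net moment of known loads = 64.72 N·m counterclockwise.
An unknown mass m at 0.29 m has arm 1.329 m; its moment is m·g·1.329 clockwise.
Setting net torque to zero: m × 9.81 × 1.329 = 64.72 → m = 64.72 / (9.81 × 1.329) = 4.96 kg.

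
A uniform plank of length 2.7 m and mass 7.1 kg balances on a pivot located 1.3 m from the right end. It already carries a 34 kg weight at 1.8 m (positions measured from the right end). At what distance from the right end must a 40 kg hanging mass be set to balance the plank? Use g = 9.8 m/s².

Sum moments about the pivot (at 1.3 m from the right end) (the support reaction has zero arm there).
Beam weight: 7.1 × 9.8 = 69.58 N down at 1.35 m → arm 0.05 m, τ = 69.58 × 0.05 = 3.479 N·m counterclockwise.
Weight: 34 × 9.8 = 333.2 N down at 1.8 m → arm 0.5 m, τ = 333.2 × 0.5 = 166.6 N·m counterclockwise.
Net moment of existing loads = 170.1 N·m counterclockwise.
The hanging mass weighs 40 × 9.8 = 392 N and must supply an equal clockwise moment, so its lever arm about the pivot is 170.1 / 392 = 0.434 m.
That puts it at 1.3 − 0.434 = 0.866 m from the right end.

x ≈ 0.866 m from the right end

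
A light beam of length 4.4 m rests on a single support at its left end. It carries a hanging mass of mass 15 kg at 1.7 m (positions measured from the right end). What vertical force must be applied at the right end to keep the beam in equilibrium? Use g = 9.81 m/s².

F ≈ 90.3 N

Choose the left end as the axis so the unknown pivot reaction has zero arm there.
Hanging mass: 15 × 9.81 = 147.2 N down at 1.7 m → arm 2.7 m, τ = 147.2 × 2.7 = 397.4 N·m clockwise.
Net moment of the loads = 397.4 N·m clockwise.
The upward force F acts at the right end, arm 4.4 m, giving F × 4.4 counterclockwise.
Setting net torque to zero: F × 4.4 = 397.4 → F = 397.4 / 4.4 = 90.3 N.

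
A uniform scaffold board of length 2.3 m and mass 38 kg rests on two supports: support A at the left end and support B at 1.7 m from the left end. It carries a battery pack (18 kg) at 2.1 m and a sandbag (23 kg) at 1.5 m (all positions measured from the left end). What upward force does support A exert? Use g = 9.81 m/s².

Taking torques about support B:
Beam weight: 38 × 9.81 = 372.8 N down at 1.15 m → arm 0.55 m, τ = 372.8 × 0.55 = 205 N·m counterclockwise.
Battery pack: 18 × 9.81 = 176.6 N down at 2.1 m → arm 0.4 m, τ = 176.6 × 0.4 = 70.64 N·m clockwise.
Sandbag: 23 × 9.81 = 225.6 N down at 1.5 m → arm 0.2 m, τ = 225.6 × 0.2 = 45.12 N·m counterclockwise.
Net load moment about support B = 179.5 N·m counterclockwise.
Reaction R at support A is upward at 0 m, arm 1.7 m → moment R × 1.7 clockwise.
For rotational equilibrium, R × 1.7 = 179.5, so R = 106 N.

R_A ≈ 106 N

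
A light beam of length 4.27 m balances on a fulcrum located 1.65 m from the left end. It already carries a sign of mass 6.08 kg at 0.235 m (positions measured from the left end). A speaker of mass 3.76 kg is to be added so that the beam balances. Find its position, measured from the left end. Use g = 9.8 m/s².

Take moments about the fulcrum (at 1.65 m from the left end).
Sign: 6.08 × 9.8 = 59.58 N down at 0.235 m → arm 1.415 m, τ = 59.58 × 1.415 = 84.31 N·m counterclockwise.
Net moment of existing loads = 84.31 N·m counterclockwise.
The speaker weighs 3.76 × 9.8 = 36.85 N and must supply an equal clockwise moment, so its lever arm about the fulcrum is 84.31 / 36.85 = 2.29 m.
That puts it at 1.65 + 2.29 = 3.94 m from the left end.

x ≈ 3.94 m from the left end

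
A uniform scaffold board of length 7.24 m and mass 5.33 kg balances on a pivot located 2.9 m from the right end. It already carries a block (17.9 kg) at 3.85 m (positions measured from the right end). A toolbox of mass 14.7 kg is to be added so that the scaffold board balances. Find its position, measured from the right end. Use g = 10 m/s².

About the pivot (at 2.9 m from the right end):
Beam weight: 5.33 × 10 = 53.3 N down at 3.62 m → arm 0.72 m, τ = 53.3 × 0.72 = 38.38 N·m counterclockwise.
Block: 17.9 × 10 = 179 N down at 3.85 m → arm 0.95 m, τ = 179 × 0.95 = 170 N·m counterclockwise.
Net moment of existing loads = 208.4 N·m counterclockwise.
The toolbox weighs 14.7 × 10 = 147 N and must supply an equal clockwise moment, so its lever arm about the pivot is 208.4 / 147 = 1.42 m.
That puts it at 2.9 − 1.42 = 1.48 m from the right end.

x ≈ 1.48 m from the right end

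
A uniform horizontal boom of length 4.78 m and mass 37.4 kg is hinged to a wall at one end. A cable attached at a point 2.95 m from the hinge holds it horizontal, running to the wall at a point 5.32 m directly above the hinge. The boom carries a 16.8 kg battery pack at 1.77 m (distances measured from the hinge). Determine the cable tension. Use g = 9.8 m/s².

Choose the hinge as the axis so the unknown hinge reaction has zero arm there.
Beam weight: 37.4 × 9.8 = 366.5 N down at 2.39 m → arm 2.39 m, τ = 366.5 × 2.39 = 875.9 N·m clockwise.
Battery pack: 16.8 × 9.8 = 164.6 N down at 1.77 m → arm 1.77 m, τ = 164.6 × 1.77 = 291.3 N·m clockwise.
Total clockwise load moment = 1167 N·m.
The cable tension T acts at 2.95 m; only its component perpendicular to the boom, T sinθ, produces torque. sinθ = h/√(h²+d²) = 5.32/√(5.32²+2.95²) = 0.8745.
Setting net torque to zero: T × 2.95 × 0.8745 = 1167 → T = 1167 / 2.58 = 452 N.

T ≈ 452 N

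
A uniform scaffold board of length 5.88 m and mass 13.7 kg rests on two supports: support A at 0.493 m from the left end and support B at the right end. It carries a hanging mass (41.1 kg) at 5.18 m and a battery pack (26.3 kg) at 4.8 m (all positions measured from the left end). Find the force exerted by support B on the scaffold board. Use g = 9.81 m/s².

R_B ≈ 618 N

Sum moments about support A (its reaction then has zero moment arm).
Beam weight: 13.7 × 9.81 = 134.4 N down at 2.94 m → arm 2.447 m, τ = 134.4 × 2.447 = 328.9 N·m clockwise.
Hanging mass: 41.1 × 9.81 = 403.2 N down at 5.18 m → arm 4.687 m, τ = 403.2 × 4.687 = 1890 N·m clockwise.
Battery pack: 26.3 × 9.81 = 258 N down at 4.8 m → arm 4.307 m, τ = 258 × 4.307 = 1111 N·m clockwise.
Net load moment about support A = 3330 N·m clockwise.
Reaction R at support B is upward at 5.88 m, arm 5.387 m → moment R × 5.387 counterclockwise.
Setting net torque to zero: R × 5.387 = 3330 → R = 618 N.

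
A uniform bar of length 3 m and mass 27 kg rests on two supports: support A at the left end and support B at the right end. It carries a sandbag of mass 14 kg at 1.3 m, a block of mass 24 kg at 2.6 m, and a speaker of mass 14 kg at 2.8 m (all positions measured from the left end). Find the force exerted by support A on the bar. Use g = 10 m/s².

R_A ≈ 256 N

Take moments about support B.
Beam weight: 27 × 10 = 270 N down at 1.5 m → arm 1.5 m, τ = 270 × 1.5 = 405 N·m counterclockwise.
Sandbag: 14 × 10 = 140 N down at 1.3 m → arm 1.7 m, τ = 140 × 1.7 = 238 N·m counterclockwise.
Block: 24 × 10 = 240 N down at 2.6 m → arm 0.4 m, τ = 240 × 0.4 = 96 N·m counterclockwise.
Speaker: 14 × 10 = 140 N down at 2.8 m → arm 0.2 m, τ = 140 × 0.2 = 28 N·m counterclockwise.
Net load moment about support B = 767 N·m counterclockwise.
Reaction R at support A is upward at 0 m, arm 3 m → moment R × 3 clockwise.
For rotational equilibrium, R × 3 = 767, so R = 256 N.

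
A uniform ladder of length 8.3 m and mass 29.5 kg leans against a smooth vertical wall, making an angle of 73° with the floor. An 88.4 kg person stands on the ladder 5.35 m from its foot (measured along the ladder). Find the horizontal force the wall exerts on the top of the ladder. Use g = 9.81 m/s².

N_wall ≈ 215 N

Sum moments about the foot of the ladder (the floor normal and friction both act there and drop out).
Ladder weight 29.5×9.81 = 289.4 N acts at 4.15 m along the ladder; its horizontal arm is 4.15·cos73° = 1.213 m → τ = 351 N·m clockwise.
Person: 88.4×9.81 = 867.2 N at 5.35 m → arm 1.564 m → τ = 1356 N·m clockwise.
Wall normal N acts horizontally at the top; its moment arm is the height L sinθ = 8.3·sin73° = 7.937 m, counterclockwise.
Στ = 0 ⇒ N × 7.937 = 1707 ⇒ N = 215 N.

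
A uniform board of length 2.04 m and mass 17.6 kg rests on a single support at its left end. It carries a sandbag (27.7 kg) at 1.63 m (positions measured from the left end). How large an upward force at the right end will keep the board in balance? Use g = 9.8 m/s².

F ≈ 303 N

Sum moments about the left end (the unknown pivot reaction has zero arm there).
Beam weight: 17.6 × 9.8 = 172.5 N down at 1.02 m → arm 1.02 m, τ = 172.5 × 1.02 = 176 N·m clockwise.
Sandbag: 27.7 × 9.8 = 271.5 N down at 1.63 m → arm 1.63 m, τ = 271.5 × 1.63 = 442.5 N·m clockwise.
Net moment of the loads = 618.5 N·m clockwise.
The upward force F acts at the right end, arm 2.04 m, giving F × 2.04 counterclockwise.
For rotational equilibrium, F × 2.04 = 618.5, so F = 618.5 / 2.04 = 303 N.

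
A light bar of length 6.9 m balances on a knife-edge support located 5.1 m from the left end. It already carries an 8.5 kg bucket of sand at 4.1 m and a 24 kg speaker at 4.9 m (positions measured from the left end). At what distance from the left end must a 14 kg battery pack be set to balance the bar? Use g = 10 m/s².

Choose the knife-edge support (at 5.1 m from the left end) as the axis so the support reaction has zero arm there.
Bucket of sand: 8.5 × 10 = 85 N down at 4.1 m → arm 1 m, τ = 85 × 1 = 85 N·m counterclockwise.
Speaker: 24 × 10 = 240 N down at 4.9 m → arm 0.2 m, τ = 240 × 0.2 = 48 N·m counterclockwise.
Net moment of existing loads = 133 N·m counterclockwise.
The battery pack weighs 14 × 10 = 140 N and must supply an equal clockwise moment, so its lever arm about the knife-edge support is 133 / 140 = 0.95 m.
That puts it at 5.1 + 0.95 = 6.05 m from the left end.

x ≈ 6.05 m from the left end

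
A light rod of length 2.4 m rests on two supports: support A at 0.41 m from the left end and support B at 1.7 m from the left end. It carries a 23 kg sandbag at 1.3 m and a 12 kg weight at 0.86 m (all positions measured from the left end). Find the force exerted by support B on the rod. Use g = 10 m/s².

R_B ≈ 201 N

Sum moments about support A (its reaction then has zero moment arm).
Sandbag: 23 × 10 = 230 N down at 1.3 m → arm 0.89 m, τ = 230 × 0.89 = 204.7 N·m clockwise.
Weight: 12 × 10 = 120 N down at 0.86 m → arm 0.45 m, τ = 120 × 0.45 = 54 N·m clockwise.
Net load moment about support A = 258.7 N·m clockwise.
Reaction R at support B is upward at 1.7 m, arm 1.29 m → moment R × 1.29 counterclockwise.
Στ = 0 ⇒ R × 1.29 = 258.7 ⇒ R = 201 N.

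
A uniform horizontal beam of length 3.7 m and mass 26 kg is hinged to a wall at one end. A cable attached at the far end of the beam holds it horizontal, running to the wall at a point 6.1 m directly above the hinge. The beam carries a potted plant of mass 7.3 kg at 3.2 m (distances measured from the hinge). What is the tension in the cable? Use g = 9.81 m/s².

T ≈ 222 N

About the hinge:
Beam weight: 26 × 9.81 = 255.1 N down at 1.85 m → arm 1.85 m, τ = 255.1 × 1.85 = 471.9 N·m clockwise.
Potted plant: 7.3 × 9.81 = 71.61 N down at 3.2 m → arm 3.2 m, τ = 71.61 × 3.2 = 229.2 N·m clockwise.
Total clockwise load moment = 701.1 N·m.
The cable tension T acts at 3.7 m; only its component perpendicular to the beam, T sinθ, produces torque. sinθ = h/√(h²+d²) = 6.1/√(6.1²+3.7²) = 0.855.
Balancing moments: T × 3.7 × 0.855 = 701.1, giving T = 701.1 / 3.163 = 222 N.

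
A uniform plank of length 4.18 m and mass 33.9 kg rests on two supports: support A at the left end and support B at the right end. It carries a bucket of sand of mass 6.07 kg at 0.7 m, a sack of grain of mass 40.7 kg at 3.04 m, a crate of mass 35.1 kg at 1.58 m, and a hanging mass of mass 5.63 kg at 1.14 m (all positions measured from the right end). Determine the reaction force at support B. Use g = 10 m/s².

R_B ≈ 590 N

Choose support A as the axis so its reaction then has zero moment arm.
Beam weight: 33.9 × 10 = 339 N down at 2.09 m → arm 2.09 m, τ = 339 × 2.09 = 708.5 N·m clockwise.
Bucket of sand: 6.07 × 10 = 60.7 N down at 0.7 m → arm 3.48 m, τ = 60.7 × 3.48 = 211.2 N·m clockwise.
Sack of grain: 40.7 × 10 = 407 N down at 3.04 m → arm 1.14 m, τ = 407 × 1.14 = 464 N·m clockwise.
Crate: 35.1 × 10 = 351 N down at 1.58 m → arm 2.6 m, τ = 351 × 2.6 = 912.6 N·m clockwise.
Hanging mass: 5.63 × 10 = 56.3 N down at 1.14 m → arm 3.04 m, τ = 56.3 × 3.04 = 171.2 N·m clockwise.
Net load moment about support A = 2468 N·m clockwise.
Reaction R at support B is upward at 0 m, arm 4.18 m → moment R × 4.18 counterclockwise.
Στ = 0 ⇒ R × 4.18 = 2468 ⇒ R = 590 N.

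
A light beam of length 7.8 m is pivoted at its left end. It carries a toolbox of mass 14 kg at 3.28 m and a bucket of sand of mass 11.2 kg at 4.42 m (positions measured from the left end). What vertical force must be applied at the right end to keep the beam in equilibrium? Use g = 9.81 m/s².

Take moments about the left end.
Toolbox: 14 × 9.81 = 137.3 N down at 3.28 m → arm 3.28 m, τ = 137.3 × 3.28 = 450.3 N·m clockwise.
Bucket of sand: 11.2 × 9.81 = 109.9 N down at 4.42 m → arm 4.42 m, τ = 109.9 × 4.42 = 485.8 N·m clockwise.
Net moment of the loads = 936.1 N·m clockwise.
The upward force F acts at the right end, arm 7.8 m, giving F × 7.8 counterclockwise.
Στ = 0 ⇒ F × 7.8 = 936.1 ⇒ F = 936.1 / 7.8 = 120 N.

F ≈ 120 N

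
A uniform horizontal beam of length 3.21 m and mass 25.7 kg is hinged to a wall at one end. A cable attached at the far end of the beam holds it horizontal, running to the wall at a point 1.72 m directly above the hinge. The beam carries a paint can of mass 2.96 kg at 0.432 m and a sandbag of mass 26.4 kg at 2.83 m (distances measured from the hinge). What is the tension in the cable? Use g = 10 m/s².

T ≈ 773 N

Choose the hinge as the axis so the unknown hinge reaction has zero arm there.
Beam weight: 25.7 × 10 = 257 N down at 1.605 m → arm 1.605 m, τ = 257 × 1.605 = 412.5 N·m clockwise.
Paint can: 2.96 × 10 = 29.6 N down at 0.432 m → arm 0.432 m, τ = 29.6 × 0.432 = 12.79 N·m clockwise.
Sandbag: 26.4 × 10 = 264 N down at 2.83 m → arm 2.83 m, τ = 264 × 2.83 = 747.1 N·m clockwise.
Total clockwise load moment = 1172 N·m.
The cable tension T acts at 3.21 m; only its component perpendicular to the beam, T sinθ, produces torque. sinθ = h/√(h²+d²) = 1.72/√(1.72²+3.21²) = 0.4723.
Setting net torque to zero: T × 3.21 × 0.4723 = 1172 → T = 1172 / 1.516 = 773 N.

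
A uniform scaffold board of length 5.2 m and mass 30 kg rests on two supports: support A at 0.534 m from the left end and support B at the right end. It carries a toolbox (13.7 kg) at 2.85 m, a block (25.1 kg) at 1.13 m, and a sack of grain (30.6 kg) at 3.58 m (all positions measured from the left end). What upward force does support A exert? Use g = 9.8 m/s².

Take moments about support B.
Beam weight: 30 × 9.8 = 294 N down at 2.6 m → arm 2.6 m, τ = 294 × 2.6 = 764.4 N·m counterclockwise.
Toolbox: 13.7 × 9.8 = 134.3 N down at 2.85 m → arm 2.35 m, τ = 134.3 × 2.35 = 315.6 N·m counterclockwise.
Block: 25.1 × 9.8 = 246 N down at 1.13 m → arm 4.07 m, τ = 246 × 4.07 = 1001 N·m counterclockwise.
Sack of grain: 30.6 × 9.8 = 299.9 N down at 3.58 m → arm 1.62 m, τ = 299.9 × 1.62 = 485.8 N·m counterclockwise.
Net load moment about support B = 2567 N·m counterclockwise.
Reaction R at support A is upward at 0.534 m, arm 4.666 m → moment R × 4.666 clockwise.
For rotational equilibrium, R × 4.666 = 2567, so R = 550 N.

R_A ≈ 550 N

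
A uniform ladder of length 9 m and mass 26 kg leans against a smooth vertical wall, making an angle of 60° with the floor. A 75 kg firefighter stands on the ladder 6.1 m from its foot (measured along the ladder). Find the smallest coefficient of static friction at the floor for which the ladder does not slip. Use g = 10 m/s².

μ_min ≈ 0.365

Choose the foot of the ladder as the axis so the floor normal and friction both act there and drop out.
Ladder weight 26×10 = 260 N acts at 4.5 m along the ladder; its horizontal arm is 4.5·cos60° = 2.25 m → τ = 585 N·m clockwise.
Firefighter: 75×10 = 750 N at 6.1 m → arm 3.05 m → τ = 2288 N·m clockwise.
Wall normal N acts horizontally at the top; its moment arm is the height L sinθ = 9·sin60° = 7.794 m, counterclockwise.
Setting net torque to zero: N × 7.794 = 2873 → N = 368.6 N.
ΣFx = 0 ⇒ f = N_wall = 368.6 N. ΣFy = 0 ⇒ N_floor = 1010 N.
μ_min = f / N_floor = 368.6 / 1010 = 0.365.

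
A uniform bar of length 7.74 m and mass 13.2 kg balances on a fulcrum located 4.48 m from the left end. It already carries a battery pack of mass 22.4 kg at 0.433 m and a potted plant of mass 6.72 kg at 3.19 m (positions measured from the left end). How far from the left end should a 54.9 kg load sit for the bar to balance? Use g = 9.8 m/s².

Sum moments about the fulcrum (at 4.48 m from the left end) (the support reaction has zero arm there).
Beam weight: 13.2 × 9.8 = 129.4 N down at 3.87 m → arm 0.61 m, τ = 129.4 × 0.61 = 78.93 N·m counterclockwise.
Battery pack: 22.4 × 9.8 = 219.5 N down at 0.433 m → arm 4.047 m, τ = 219.5 × 4.047 = 888.3 N·m counterclockwise.
Potted plant: 6.72 × 9.8 = 65.86 N down at 3.19 m → arm 1.29 m, τ = 65.86 × 1.29 = 84.96 N·m counterclockwise.
Net moment of existing loads = 1052 N·m counterclockwise.
The load weighs 54.9 × 9.8 = 538 N and must supply an equal clockwise moment, so its lever arm about the fulcrum is 1052 / 538 = 1.96 m.
That puts it at 4.48 + 1.96 = 6.44 m from the left end.

x ≈ 6.44 m from the left end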